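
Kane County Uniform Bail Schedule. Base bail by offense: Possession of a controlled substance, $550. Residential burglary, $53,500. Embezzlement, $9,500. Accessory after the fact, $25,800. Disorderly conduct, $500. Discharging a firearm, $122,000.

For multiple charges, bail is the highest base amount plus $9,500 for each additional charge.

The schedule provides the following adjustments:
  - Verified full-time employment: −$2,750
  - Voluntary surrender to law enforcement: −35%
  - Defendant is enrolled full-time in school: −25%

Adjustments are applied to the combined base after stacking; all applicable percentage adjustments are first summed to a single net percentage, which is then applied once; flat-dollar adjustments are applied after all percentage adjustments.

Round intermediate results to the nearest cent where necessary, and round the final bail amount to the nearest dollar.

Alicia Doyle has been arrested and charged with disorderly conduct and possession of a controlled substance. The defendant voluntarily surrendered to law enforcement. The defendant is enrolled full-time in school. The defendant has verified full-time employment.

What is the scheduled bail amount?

$1,270

Base amounts from the schedule: disorderly conduct $500; possession of a controlled substance $550.
Stacking rule: highest base plus $9,500 per additional charge. Highest is possession of a controlled substance at $550; 1 additional charge → +$9,500. Combined base = $10,050.
Net percentage adjustment: −35% −25% = −60%. $10,050 × 0.4 = $4,020.
Verified full-time employment (−$2,750 flat): $4,020 − $2,750 = $1,270.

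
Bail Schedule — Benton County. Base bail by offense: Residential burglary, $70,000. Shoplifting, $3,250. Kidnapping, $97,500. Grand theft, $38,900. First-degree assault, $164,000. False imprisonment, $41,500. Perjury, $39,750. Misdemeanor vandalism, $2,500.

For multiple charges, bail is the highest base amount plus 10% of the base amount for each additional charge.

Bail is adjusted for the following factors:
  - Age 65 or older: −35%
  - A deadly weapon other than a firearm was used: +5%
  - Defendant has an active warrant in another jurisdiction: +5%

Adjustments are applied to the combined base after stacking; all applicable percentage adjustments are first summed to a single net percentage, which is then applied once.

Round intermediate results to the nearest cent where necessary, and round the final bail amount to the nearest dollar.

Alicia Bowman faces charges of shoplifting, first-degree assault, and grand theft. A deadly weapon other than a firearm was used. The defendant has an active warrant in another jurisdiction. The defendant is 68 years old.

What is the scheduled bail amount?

Base amounts from the schedule: shoplifting $3,250; first-degree assault $164,000; grand theft $38,900.
Stacking rule: highest base plus 10% of each additional charge. Highest is first-degree assault at $164,000. Additional: $3,250 × 10% = $325; $38,900 × 10% = $3,890. Combined base = $164,000 + $4,215 = $168,215.
Net percentage adjustment: −35% +5% +5% = −25%. $168,215 × 0.75 = $126,161.25.
Rounded to the nearest dollar: $126,161.

$126,161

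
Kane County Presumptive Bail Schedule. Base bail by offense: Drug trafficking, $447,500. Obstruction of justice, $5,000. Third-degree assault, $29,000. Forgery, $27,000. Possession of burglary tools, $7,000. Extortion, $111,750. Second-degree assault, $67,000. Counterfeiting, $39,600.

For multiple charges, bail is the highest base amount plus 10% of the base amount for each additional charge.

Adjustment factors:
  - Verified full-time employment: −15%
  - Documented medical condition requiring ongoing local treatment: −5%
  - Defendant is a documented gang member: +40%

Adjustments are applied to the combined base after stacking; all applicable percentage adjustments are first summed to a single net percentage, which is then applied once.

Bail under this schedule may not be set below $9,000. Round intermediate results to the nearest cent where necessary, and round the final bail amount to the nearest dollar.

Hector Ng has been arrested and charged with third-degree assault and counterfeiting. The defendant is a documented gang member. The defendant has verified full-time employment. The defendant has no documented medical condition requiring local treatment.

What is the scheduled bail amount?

Base amounts from the schedule: third-degree assault $29,000; counterfeiting $39,600.
Stacking rule: highest base plus 10% of each additional charge. Highest is counterfeiting at $39,600. Additional: $29,000 × 10% = $2,900. Combined base = $39,600 + $2,900 = $42,500.
Net percentage adjustment: −15% +40% = +25%. $42,500 × 1.25 = $53,125.
$53,125 is at or above the $9,000 minimum.

$53,125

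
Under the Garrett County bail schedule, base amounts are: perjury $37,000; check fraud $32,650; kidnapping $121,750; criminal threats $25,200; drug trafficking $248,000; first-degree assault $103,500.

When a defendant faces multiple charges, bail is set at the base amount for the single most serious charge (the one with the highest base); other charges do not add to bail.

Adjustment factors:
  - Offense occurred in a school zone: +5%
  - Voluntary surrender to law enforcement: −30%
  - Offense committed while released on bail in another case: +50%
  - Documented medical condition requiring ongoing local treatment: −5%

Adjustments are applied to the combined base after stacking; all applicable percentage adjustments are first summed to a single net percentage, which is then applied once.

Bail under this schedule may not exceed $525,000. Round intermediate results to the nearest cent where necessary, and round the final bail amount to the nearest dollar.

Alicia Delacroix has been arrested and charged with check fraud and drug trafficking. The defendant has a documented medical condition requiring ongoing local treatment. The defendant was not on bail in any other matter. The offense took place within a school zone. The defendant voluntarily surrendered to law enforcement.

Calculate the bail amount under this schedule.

$173,600

Base amounts from the schedule: check fraud $32,650; drug trafficking $248,000.
Stacking rule: use the highest base only. Highest is drug trafficking at $248,000. Combined base = $248,000.
Net percentage adjustment: +5% −30% −5% = −30%. $248,000 × 0.7 = $173,600.
$173,600 is within the $525,000 maximum.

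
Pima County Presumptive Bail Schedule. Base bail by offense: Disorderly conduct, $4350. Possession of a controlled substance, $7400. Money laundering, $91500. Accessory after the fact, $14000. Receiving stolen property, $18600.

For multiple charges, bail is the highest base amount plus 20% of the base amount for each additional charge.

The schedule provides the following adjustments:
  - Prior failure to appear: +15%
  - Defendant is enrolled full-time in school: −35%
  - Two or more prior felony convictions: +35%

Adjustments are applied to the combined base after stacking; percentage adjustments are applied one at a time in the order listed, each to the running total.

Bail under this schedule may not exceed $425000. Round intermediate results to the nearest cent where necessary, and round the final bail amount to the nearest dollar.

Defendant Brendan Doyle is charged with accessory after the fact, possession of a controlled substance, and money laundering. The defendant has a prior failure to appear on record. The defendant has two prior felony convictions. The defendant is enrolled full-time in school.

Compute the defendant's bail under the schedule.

$96654

Base amounts from the schedule: accessory after the fact $14000; possession of a controlled substance $7400; money laundering $91500.
Stacking rule: highest base plus 20% of each additional charge. Highest is money laundering at $91500. Additional: $14000 × 20% = $2800; $7400 × 20% = $1480. Combined base = $91500 + $4280 = $95780.
Prior failure to appear (+15%): $95780 × 1.15 = $110147.
Defendant is enrolled full-time in school (−35%): $110147 × 0.65 = $71595.55.
Two or more prior felony convictions (+35%): $71595.55 × 1.35 = $96653.99.
$96653.99 is within the $425000 maximum.
Rounded to the nearest dollar: $96654.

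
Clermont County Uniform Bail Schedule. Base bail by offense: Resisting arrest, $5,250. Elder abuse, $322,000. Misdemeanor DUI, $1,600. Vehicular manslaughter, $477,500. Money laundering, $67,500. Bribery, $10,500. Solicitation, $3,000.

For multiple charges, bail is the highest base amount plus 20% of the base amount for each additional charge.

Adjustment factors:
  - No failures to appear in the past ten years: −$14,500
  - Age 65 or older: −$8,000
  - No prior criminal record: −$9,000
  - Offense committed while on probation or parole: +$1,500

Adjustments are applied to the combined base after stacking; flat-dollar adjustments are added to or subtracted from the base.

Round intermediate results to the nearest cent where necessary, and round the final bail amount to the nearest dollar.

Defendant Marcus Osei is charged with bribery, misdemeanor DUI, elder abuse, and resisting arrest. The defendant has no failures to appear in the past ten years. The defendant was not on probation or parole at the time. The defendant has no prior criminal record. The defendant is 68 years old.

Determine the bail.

$293,970

Base amounts from the schedule: bribery $10,500; misdemeanor DUI $1,600; elder abuse $322,000; resisting arrest $5,250.
Stacking rule: highest base plus 20% of each additional charge. Highest is elder abuse at $322,000. Additional: $10,500 × 20% = $2,100; $1,600 × 20% = $320; $5,250 × 20% = $1,050. Combined base = $322,000 + $3,470 = $325,470.
No failures to appear in the past ten years (−$14,500 flat): $325,470 − $14,500 = $310,970.
Age 65 or older (−$8,000 flat): $310,970 − $8,000 = $302,970.
No prior criminal record (−$9,000 flat): $302,970 − $9,000 = $293,970.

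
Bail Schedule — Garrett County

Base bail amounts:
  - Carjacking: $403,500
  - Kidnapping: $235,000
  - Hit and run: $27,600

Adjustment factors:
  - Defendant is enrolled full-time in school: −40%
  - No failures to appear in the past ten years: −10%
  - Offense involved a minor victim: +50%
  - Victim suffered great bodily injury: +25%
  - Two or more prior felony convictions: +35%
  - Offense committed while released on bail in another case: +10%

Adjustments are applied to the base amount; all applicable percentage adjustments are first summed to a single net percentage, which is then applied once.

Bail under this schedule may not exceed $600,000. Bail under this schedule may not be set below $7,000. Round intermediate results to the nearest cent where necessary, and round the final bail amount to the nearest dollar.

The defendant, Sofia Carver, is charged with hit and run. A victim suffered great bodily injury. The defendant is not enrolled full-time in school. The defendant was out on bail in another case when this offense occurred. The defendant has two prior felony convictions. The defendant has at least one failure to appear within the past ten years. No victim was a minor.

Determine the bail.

Base amounts from the schedule: hit and run $27,600.
Single charge. Combined base = $27,600.
Net percentage adjustment: +25% +35% +10% = +70%. $27,600 × 1.7 = $46,920.
$46,920 is within the $600,000 maximum.
$46,920 is at or above the $7,000 minimum.

$46,920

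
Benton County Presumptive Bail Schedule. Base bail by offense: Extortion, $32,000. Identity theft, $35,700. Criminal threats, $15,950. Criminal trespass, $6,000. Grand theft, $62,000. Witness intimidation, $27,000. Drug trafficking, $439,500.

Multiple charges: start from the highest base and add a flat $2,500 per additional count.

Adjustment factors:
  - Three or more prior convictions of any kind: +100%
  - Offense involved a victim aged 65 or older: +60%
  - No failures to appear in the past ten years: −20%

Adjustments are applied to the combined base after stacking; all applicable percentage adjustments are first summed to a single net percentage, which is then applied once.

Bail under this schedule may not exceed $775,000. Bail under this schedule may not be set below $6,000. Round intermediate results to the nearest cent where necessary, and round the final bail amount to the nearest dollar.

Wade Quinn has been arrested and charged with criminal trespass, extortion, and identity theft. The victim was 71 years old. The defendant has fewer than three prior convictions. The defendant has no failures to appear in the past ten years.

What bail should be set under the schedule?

Base amounts from the schedule: criminal trespass $6,000; extortion $32,000; identity theft $35,700.
Stacking rule: highest base plus $2,500 per additional charge. Highest is identity theft at $35,700; 2 additional charges → +$5,000. Combined base = $40,700.
Net percentage adjustment: +60% −20% = +40%. $40,700 × 1.4 = $56,980.
$56,980 is within the $775,000 maximum.
$56,980 is at or above the $6,000 minimum.

$56,980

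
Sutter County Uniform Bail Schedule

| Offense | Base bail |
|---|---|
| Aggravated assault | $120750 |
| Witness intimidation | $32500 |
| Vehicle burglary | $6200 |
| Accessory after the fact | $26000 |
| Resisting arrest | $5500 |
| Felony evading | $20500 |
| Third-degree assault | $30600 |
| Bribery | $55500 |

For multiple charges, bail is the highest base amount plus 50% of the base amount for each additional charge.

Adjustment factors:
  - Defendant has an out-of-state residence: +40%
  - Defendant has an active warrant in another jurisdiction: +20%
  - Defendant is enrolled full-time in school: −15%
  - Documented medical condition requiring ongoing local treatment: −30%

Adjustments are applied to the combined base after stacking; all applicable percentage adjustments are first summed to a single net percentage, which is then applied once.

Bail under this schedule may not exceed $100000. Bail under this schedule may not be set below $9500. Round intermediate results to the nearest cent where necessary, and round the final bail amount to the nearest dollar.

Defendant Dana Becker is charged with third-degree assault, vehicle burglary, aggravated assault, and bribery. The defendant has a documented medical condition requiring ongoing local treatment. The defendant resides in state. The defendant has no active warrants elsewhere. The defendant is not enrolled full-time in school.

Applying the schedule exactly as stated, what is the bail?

$100000

Base amounts from the schedule: third-degree assault $30600; vehicle burglary $6200; aggravated assault $120750; bribery $55500.
Stacking rule: highest base plus 50% of each additional charge. Highest is aggravated assault at $120750. Additional: $30600 × 50% = $15300; $6200 × 50% = $3100; $55500 × 50% = $27750. Combined base = $120750 + $46150 = $166900.
Documented medical condition requiring ongoing local treatment (−30%): $166900 × 0.7 = $116830.
Result $116830 exceeds the maximum of $100000; bail is capped at $100000.
$100000 is at or above the $9500 minimum.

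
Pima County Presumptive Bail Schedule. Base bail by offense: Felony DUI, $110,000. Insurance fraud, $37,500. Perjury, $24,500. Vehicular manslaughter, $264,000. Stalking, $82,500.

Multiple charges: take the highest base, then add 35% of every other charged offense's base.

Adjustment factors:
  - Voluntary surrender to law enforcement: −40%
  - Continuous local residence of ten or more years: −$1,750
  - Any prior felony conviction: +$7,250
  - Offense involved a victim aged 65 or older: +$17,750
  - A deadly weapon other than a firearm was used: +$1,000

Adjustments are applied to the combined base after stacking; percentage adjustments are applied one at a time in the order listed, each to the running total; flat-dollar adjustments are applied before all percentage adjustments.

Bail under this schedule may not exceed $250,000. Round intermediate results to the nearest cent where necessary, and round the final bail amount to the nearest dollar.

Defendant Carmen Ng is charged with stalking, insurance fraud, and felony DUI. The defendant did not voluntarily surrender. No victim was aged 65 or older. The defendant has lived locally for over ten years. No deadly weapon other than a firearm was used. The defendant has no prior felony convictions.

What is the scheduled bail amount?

$150,250

Base amounts from the schedule: stalking $82,500; insurance fraud $37,500; felony DUI $110,000.
Stacking rule: highest base plus 35% of each additional charge. Highest is felony DUI at $110,000. Additional: $82,500 × 35% = $28,875; $37,500 × 35% = $13,125. Combined base = $110,000 + $42,000 = $152,000.
Continuous local residence of ten or more years (−$1,750 flat): $152,000 − $1,750 = $150,250.
$150,250 is within the $250,000 maximum.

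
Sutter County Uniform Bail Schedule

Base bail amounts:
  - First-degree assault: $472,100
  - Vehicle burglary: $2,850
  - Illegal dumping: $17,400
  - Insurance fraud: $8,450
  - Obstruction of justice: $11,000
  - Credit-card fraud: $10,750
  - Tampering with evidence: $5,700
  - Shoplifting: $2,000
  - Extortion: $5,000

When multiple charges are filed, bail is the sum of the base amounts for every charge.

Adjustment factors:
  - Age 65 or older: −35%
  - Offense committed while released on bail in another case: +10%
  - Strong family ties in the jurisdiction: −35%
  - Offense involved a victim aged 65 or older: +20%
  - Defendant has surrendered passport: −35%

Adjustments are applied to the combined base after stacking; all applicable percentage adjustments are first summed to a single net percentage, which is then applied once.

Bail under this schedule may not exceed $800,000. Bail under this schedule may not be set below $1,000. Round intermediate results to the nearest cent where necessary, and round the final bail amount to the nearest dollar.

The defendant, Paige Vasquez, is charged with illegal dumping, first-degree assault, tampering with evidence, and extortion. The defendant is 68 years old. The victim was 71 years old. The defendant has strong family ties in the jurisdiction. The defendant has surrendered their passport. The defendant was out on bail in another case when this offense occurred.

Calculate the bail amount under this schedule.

$125,050

Base amounts from the schedule: illegal dumping $17,400; first-degree assault $472,100; tampering with evidence $5,700; extortion $5,000.
Stacking rule: sum of all bases. $17,400 + $472,100 + $5,700 + $5,000 = $500,200.
Net percentage adjustment: −35% +10% −35% +20% −35% = −75%. $500,200 × 0.25 = $125,050.
$125,050 is within the $800,000 maximum.
$125,050 is at or above the $1,000 minimum.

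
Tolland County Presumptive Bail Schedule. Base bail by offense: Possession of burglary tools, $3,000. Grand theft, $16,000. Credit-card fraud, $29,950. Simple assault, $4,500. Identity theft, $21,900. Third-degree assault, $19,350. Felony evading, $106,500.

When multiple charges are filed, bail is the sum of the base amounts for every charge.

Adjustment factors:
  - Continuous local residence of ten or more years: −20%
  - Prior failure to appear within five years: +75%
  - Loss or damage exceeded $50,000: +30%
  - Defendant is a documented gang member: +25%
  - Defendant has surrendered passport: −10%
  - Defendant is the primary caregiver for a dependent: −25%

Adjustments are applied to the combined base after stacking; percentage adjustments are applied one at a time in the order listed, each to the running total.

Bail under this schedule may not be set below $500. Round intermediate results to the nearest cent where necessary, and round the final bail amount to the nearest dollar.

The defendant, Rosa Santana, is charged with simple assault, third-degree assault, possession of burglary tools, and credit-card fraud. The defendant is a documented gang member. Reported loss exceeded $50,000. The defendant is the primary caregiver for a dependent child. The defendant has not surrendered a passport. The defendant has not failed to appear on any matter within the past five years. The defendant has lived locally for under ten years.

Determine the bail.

$69,225

Base amounts from the schedule: simple assault $4,500; third-degree assault $19,350; possession of burglary tools $3,000; credit-card fraud $29,950.
Stacking rule: sum of all bases. $4,500 + $19,350 + $3,000 + $29,950 = $56,800.
Loss or damage exceeded $50,000 (+30%): $56,800 × 1.3 = $73,840.
Defendant is a documented gang member (+25%): $73,840 × 1.25 = $92,300.
Defendant is the primary caregiver for a dependent (−25%): $92,300 × 0.75 = $69,225.
$69,225 is at or above the $500 minimum.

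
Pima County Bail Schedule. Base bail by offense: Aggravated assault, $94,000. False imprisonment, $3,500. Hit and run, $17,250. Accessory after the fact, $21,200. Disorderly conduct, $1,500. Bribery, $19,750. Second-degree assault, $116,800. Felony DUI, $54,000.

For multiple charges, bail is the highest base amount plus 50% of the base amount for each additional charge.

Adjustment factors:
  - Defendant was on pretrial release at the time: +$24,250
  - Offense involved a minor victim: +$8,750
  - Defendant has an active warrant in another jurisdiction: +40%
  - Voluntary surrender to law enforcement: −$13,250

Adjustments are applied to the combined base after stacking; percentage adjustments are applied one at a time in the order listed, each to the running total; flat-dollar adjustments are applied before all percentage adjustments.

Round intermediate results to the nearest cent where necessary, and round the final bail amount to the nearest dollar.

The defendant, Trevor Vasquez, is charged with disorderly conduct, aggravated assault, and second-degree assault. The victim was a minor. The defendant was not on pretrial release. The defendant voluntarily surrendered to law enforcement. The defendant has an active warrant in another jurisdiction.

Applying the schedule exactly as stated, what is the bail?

$224,070

Base amounts from the schedule: disorderly conduct $1,500; aggravated assault $94,000; second-degree assault $116,800.
Stacking rule: highest base plus 50% of each additional charge. Highest is second-degree assault at $116,800. Additional: $1,500 × 50% = $750; $94,000 × 50% = $47,000. Combined base = $116,800 + $47,750 = $164,550.
Offense involved a minor victim (+$8,750 flat): $164,550 + $8,750 = $173,300.
Voluntary surrender to law enforcement (−$13,250 flat): $173,300 − $13,250 = $160,050.
Defendant has an active warrant in another jurisdiction (+40%): $160,050 × 1.4 = $224,070.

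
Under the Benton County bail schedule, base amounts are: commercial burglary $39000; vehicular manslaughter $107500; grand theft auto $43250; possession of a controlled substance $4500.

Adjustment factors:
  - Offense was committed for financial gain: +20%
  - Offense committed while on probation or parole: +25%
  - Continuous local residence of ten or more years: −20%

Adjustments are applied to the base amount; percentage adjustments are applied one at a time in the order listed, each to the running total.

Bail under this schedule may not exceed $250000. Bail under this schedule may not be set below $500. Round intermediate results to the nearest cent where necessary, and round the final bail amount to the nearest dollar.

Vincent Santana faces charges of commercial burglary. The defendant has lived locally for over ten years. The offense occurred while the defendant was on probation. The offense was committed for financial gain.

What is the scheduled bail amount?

$46800

Base amounts from the schedule: commercial burglary $39000.
Single charge. Combined base = $39000.
Offense was committed for financial gain (+20%): $39000 × 1.2 = $46800.
Offense committed while on probation or parole (+25%): $46800 × 1.25 = $58500.
Continuous local residence of ten or more years (−20%): $58500 × 0.8 = $46800.
$46800 is within the $250000 maximum.
$46800 is at or above the $500 minimum.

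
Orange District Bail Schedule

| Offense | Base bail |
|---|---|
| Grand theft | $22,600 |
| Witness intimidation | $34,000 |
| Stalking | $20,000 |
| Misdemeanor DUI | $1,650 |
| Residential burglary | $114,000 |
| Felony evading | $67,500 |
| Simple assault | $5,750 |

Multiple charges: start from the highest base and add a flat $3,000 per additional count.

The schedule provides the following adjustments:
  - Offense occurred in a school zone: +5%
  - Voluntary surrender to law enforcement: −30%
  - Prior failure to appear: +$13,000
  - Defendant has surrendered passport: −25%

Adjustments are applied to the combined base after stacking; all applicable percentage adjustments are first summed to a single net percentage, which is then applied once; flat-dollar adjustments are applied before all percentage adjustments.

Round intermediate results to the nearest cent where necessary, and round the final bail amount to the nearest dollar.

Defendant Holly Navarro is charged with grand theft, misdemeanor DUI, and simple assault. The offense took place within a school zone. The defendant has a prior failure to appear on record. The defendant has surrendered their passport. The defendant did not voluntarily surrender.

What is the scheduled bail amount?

$33,280

Base amounts from the schedule: grand theft $22,600; misdemeanor DUI $1,650; simple assault $5,750.
Stacking rule: highest base plus $3,000 per additional charge. Highest is grand theft at $22,600; 2 additional charges → +$6,000. Combined base = $28,600.
Prior failure to appear (+$13,000 flat): $28,600 + $13,000 = $41,600.
Net percentage adjustment: +5% −25% = −20%. $41,600 × 0.8 = $33,280.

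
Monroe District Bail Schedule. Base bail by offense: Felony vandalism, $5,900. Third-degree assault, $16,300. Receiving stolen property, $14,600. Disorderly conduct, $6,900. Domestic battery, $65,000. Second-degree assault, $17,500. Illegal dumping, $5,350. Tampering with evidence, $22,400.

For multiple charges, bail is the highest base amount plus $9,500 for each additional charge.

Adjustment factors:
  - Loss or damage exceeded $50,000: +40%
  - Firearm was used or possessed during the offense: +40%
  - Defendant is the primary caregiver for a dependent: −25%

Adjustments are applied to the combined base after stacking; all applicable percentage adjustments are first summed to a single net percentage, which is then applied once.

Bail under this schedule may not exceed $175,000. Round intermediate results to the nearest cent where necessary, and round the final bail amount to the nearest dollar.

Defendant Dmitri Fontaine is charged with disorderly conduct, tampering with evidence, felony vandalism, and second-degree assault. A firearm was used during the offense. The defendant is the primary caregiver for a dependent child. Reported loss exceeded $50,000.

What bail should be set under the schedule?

Base amounts from the schedule: disorderly conduct $6,900; tampering with evidence $22,400; felony vandalism $5,900; second-degree assault $17,500.
Stacking rule: highest base plus $9,500 per additional charge. Highest is tampering with evidence at $22,400; 3 additional charges → +$28,500. Combined base = $50,900.
Net percentage adjustment: +40% +40% −25% = +55%. $50,900 × 1.55 = $78,895.
$78,895 is within the $175,000 maximum.

$78,895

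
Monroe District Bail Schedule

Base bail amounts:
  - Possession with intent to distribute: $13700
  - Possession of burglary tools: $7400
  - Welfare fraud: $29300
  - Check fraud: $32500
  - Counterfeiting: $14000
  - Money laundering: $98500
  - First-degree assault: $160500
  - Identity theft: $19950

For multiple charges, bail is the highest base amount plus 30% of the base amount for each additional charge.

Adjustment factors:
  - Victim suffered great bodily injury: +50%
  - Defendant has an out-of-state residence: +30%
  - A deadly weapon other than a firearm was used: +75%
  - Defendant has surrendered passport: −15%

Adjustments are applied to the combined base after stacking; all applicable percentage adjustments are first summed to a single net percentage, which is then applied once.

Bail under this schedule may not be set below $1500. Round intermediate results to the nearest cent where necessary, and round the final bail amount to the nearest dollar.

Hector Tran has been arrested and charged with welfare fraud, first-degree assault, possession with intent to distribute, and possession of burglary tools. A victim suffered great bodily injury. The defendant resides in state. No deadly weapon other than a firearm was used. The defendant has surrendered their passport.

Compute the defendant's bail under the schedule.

$237087

Base amounts from the schedule: welfare fraud $29300; first-degree assault $160500; possession with intent to distribute $13700; possession of burglary tools $7400.
Stacking rule: highest base plus 30% of each additional charge. Highest is first-degree assault at $160500. Additional: $29300 × 30% = $8790; $13700 × 30% = $4110; $7400 × 30% = $2220. Combined base = $160500 + $15120 = $175620.
Net percentage adjustment: +50% −15% = +35%. $175620 × 1.35 = $237087.
$237087 is at or above the $1500 minimum.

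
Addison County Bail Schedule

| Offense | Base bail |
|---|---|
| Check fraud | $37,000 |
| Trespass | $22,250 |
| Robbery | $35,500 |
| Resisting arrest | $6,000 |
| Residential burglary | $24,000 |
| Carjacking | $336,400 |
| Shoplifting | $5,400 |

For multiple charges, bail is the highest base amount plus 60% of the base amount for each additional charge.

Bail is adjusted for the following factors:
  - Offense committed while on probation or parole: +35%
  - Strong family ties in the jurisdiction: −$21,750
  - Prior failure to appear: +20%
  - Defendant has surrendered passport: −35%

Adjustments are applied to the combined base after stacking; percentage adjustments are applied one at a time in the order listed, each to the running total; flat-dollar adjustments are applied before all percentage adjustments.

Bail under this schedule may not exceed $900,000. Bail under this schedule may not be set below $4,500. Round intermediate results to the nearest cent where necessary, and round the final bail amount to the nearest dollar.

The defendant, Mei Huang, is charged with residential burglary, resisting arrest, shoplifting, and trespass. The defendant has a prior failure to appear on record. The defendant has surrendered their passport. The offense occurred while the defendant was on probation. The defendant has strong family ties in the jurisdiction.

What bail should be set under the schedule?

Base amounts from the schedule: residential burglary $24,000; resisting arrest $6,000; shoplifting $5,400; trespass $22,250.
Stacking rule: highest base plus 60% of each additional charge. Highest is residential burglary at $24,000. Additional: $6,000 × 60% = $3,600; $5,400 × 60% = $3,240; $22,250 × 60% = $13,350. Combined base = $24,000 + $20,190 = $44,190.
Strong family ties in the jurisdiction (−$21,750 flat): $44,190 − $21,750 = $22,440.
Offense committed while on probation or parole (+35%): $22,440 × 1.35 = $30,294.
Prior failure to appear (+20%): $30,294 × 1.2 = $36,352.80.
Defendant has surrendered passport (−35%): $36,352.80 × 0.65 = $23,629.32.
$23,629.32 is within the $900,000 maximum.
$23,629.32 is at or above the $4,500 minimum.
Rounded to the nearest dollar: $23,629.

$23,629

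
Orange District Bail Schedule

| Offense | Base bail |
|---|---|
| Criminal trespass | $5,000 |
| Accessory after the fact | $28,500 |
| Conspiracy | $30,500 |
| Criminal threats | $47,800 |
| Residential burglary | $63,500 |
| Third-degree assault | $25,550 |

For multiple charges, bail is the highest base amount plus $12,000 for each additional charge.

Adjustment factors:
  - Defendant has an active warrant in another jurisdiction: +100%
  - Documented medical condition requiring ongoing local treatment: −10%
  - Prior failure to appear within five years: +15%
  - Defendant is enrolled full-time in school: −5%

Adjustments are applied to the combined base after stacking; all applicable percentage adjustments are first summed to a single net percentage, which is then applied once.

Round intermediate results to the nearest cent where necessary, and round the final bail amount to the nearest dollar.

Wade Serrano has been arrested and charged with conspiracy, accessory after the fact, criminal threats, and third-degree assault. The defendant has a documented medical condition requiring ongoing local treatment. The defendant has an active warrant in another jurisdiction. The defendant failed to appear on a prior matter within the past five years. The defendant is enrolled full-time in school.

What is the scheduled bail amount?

Base amounts from the schedule: conspiracy $30,500; accessory after the fact $28,500; criminal threats $47,800; third-degree assault $25,550.
Stacking rule: highest base plus $12,000 per additional charge. Highest is criminal threats at $47,800; 3 additional charges → +$36,000. Combined base = $83,800.
Net percentage adjustment: +100% −10% +15% −5% = +100%. $83,800 × 2 = $167,600.

$167,600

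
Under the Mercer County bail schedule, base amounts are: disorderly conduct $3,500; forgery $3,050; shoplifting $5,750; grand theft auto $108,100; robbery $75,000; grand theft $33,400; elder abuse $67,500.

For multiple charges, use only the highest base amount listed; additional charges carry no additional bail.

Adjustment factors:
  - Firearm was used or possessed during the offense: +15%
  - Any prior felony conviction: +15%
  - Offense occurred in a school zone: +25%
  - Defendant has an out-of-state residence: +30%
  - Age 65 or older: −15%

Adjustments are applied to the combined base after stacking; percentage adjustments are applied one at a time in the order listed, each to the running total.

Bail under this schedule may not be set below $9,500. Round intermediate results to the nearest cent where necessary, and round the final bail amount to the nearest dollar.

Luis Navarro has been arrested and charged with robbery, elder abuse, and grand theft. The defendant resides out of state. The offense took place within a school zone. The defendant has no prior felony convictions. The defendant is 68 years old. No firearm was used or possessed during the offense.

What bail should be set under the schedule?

$103,594

Base amounts from the schedule: robbery $75,000; elder abuse $67,500; grand theft $33,400.
Stacking rule: use the highest base only. Highest is robbery at $75,000. Combined base = $75,000.
Offense occurred in a school zone (+25%): $75,000 × 1.25 = $93,750.
Defendant has an out-of-state residence (+30%): $93,750 × 1.3 = $121,875.
Age 65 or older (−15%): $121,875 × 0.85 = $103,593.75.
$103,593.75 is at or above the $9,500 minimum.
Rounded to the nearest dollar: $103,594.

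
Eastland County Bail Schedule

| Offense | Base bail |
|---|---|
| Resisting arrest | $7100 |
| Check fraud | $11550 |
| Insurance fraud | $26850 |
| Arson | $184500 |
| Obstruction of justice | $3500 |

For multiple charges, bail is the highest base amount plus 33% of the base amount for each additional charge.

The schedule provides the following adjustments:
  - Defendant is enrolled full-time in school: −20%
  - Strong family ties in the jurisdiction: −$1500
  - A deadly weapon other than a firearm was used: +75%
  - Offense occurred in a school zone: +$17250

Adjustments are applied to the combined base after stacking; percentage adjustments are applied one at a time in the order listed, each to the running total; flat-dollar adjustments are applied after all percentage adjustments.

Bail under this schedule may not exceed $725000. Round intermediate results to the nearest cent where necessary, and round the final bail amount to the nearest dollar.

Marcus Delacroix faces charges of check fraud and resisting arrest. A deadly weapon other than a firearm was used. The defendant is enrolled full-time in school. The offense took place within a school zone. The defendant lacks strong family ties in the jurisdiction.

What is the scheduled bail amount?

Base amounts from the schedule: check fraud $11550; resisting arrest $7100.
Stacking rule: highest base plus 33% of each additional charge. Highest is check fraud at $11550. Additional: $7100 × 33% = $2343. Combined base = $11550 + $2343 = $13893.
Defendant is enrolled full-time in school (−20%): $13893 × 0.8 = $11114.40.
A deadly weapon other than a firearm was used (+75%): $11114.40 × 1.75 = $19450.20.
Offense occurred in a school zone (+$17250 flat): $19450.20 + $17250 = $36700.20.
$36700.20 is within the $725000 maximum.
Rounded to the nearest dollar: $36700.

$36700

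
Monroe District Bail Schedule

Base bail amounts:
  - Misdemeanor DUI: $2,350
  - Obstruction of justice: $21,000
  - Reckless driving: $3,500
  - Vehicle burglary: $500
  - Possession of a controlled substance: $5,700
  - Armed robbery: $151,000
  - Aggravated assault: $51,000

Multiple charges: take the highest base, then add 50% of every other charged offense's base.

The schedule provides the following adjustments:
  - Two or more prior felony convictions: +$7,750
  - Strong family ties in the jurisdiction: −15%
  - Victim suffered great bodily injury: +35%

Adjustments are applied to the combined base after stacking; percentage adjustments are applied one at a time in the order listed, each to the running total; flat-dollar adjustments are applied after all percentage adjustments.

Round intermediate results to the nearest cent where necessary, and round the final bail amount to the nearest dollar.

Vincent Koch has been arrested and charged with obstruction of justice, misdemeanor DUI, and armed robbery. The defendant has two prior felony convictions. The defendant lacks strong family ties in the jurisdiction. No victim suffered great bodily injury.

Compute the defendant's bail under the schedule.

$170,425

Base amounts from the schedule: obstruction of justice $21,000; misdemeanor DUI $2,350; armed robbery $151,000.
Stacking rule: highest base plus 50% of each additional charge. Highest is armed robbery at $151,000. Additional: $21,000 × 50% = $10,500; $2,350 × 50% = $1,175. Combined base = $151,000 + $11,675 = $162,675.
Two or more prior felony convictions (+$7,750 flat): $162,675 + $7,750 = $170,425.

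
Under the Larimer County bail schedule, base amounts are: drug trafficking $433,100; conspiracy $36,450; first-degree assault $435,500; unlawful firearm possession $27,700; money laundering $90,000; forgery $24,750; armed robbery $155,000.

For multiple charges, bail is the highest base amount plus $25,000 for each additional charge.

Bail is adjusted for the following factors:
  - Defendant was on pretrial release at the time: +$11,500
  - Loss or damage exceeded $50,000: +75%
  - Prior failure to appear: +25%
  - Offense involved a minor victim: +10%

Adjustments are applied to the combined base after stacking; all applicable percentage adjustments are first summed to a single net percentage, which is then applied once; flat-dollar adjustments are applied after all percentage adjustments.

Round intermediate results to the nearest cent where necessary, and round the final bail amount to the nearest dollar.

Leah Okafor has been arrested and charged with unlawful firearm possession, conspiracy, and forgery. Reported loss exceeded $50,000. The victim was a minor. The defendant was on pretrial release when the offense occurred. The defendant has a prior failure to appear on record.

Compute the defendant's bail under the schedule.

Base amounts from the schedule: unlawful firearm possession $27,700; conspiracy $36,450; forgery $24,750.
Stacking rule: highest base plus $25,000 per additional charge. Highest is conspiracy at $36,450; 2 additional charges → +$50,000. Combined base = $86,450.
Net percentage adjustment: +75% +25% +10% = +110%. $86,450 × 2.1 = $181,545.
Defendant was on pretrial release at the time (+$11,500 flat): $181,545 + $11,500 = $193,045.

$193,045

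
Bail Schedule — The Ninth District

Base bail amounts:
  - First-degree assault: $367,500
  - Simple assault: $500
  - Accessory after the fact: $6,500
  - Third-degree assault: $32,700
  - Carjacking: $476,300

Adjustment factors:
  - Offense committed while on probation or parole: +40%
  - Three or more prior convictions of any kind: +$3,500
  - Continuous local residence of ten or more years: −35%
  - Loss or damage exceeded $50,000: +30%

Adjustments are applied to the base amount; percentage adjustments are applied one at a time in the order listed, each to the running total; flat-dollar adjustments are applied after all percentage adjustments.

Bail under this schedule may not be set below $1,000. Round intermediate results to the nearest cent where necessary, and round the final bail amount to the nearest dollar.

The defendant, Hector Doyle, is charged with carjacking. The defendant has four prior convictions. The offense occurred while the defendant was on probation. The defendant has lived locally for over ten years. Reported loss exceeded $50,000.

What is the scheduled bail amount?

Base amounts from the schedule: carjacking $476,300.
Single charge. Combined base = $476,300.
Offense committed while on probation or parole (+40%): $476,300 × 1.4 = $666,820.
Continuous local residence of ten or more years (−35%): $666,820 × 0.65 = $433,433.
Loss or damage exceeded $50,000 (+30%): $433,433 × 1.3 = $563,462.90.
Three or more prior convictions of any kind (+$3,500 flat): $563,462.90 + $3,500 = $566,962.90.
$566,962.90 is at or above the $1,000 minimum.
Rounded to the nearest dollar: $566,963.

$566,963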